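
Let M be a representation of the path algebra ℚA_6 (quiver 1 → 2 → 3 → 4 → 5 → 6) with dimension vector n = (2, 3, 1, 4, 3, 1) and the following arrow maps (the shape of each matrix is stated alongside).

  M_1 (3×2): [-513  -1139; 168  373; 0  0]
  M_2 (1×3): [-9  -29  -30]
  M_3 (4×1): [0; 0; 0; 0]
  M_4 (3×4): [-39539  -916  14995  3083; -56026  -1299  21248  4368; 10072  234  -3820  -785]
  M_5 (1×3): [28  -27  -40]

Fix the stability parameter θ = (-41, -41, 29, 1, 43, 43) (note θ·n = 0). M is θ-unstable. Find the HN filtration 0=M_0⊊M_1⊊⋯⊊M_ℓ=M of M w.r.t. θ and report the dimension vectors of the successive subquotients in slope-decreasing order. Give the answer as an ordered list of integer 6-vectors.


Interval decomposition of M: I[1,2], I[1,3], I[2,2], I[4,4], I[4,5]^2, I[4,6].
HN type (ℓ=4): μ^(1)=43; μ^(2)=29; μ^(3)=1; μ^(4)=-41

((0, 0, 0, 0, 3, 1); (0, 0, 1, 0, 0, 0); (0, 0, 0, 4, 0, 0); (2, 3, 0, 0, 0, 0))


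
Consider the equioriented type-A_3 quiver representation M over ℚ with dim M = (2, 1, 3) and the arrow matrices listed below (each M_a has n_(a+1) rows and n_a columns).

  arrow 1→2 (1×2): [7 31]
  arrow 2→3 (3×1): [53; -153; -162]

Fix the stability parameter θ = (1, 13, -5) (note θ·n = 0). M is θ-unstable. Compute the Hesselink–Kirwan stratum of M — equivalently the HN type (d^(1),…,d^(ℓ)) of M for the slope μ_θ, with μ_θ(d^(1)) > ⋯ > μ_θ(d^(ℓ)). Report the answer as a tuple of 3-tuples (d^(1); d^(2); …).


Via rank(M_{q-1}∘⋯∘M_p): M ≅ I[1,1], I[1,3], I[3,3]^2.
μ_θ-semistable layers: μ^(1)=4; μ^(2)=1; μ^(3)=-5

((0, 1, 1); (2, 0, 0); (0, 0, 2))


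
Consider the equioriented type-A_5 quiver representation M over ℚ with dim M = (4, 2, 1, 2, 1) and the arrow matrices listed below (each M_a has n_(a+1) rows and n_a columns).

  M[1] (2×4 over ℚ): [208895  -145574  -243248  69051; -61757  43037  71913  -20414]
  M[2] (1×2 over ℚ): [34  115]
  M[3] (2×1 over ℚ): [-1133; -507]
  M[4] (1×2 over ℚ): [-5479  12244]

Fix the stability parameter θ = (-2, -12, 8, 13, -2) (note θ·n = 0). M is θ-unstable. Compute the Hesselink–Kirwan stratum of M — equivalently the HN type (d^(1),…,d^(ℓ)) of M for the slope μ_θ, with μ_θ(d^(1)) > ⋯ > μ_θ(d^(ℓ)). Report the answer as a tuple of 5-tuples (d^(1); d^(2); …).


Barcode: M ≅ I[1,1]^2, I[1,2], I[1,5], I[4,4]. HN layers by μ_θ (4 steps, strictly decreasing):
  μ^(1)=13; μ^(2)=19/3; μ^(3)=-2; μ^(4)=-7

((0, 0, 0, 1, 0); (0, 0, 1, 1, 1); (2, 0, 0, 0, 0); (2, 2, 0, 0, 0))


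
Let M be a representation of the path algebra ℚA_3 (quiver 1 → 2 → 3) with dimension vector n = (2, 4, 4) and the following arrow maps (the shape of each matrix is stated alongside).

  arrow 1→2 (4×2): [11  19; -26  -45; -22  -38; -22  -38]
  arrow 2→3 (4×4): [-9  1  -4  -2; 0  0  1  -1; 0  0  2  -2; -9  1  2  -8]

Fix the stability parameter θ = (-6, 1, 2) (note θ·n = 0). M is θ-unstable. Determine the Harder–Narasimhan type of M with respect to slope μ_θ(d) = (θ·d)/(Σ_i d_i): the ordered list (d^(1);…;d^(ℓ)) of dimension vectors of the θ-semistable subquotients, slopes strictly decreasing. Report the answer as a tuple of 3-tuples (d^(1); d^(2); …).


Via rank(M_{q-1}∘⋯∘M_p): M ≅ I[1,2], I[1,3], I[2,2], I[2,3], I[3,3]^2.
μ_θ-semistable layers: μ^(1)=2; μ^(2)=1; μ^(3)=-6

((0, 0, 4); (0, 4, 0); (2, 0, 0))


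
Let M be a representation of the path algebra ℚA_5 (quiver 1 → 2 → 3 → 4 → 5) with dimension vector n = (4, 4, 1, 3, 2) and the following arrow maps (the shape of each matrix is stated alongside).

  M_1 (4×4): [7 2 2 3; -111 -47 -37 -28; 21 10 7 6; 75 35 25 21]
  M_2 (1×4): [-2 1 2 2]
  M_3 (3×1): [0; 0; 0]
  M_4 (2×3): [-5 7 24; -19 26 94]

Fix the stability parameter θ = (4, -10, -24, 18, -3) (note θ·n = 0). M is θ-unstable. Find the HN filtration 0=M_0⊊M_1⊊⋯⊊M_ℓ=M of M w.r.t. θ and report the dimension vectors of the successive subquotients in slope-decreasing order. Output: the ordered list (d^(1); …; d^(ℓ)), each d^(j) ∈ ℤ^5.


Via rank(M_{q-1}∘⋯∘M_p): M ≅ I[1,2]^3, I[1,3], I[4,4], I[4,5]^2.
μ_θ-semistable layers: μ^(1)=18; μ^(2)=15/2; μ^(3)=-3; μ^(4)=-10

((0, 0, 0, 1, 0); (0, 0, 0, 2, 2); (3, 3, 0, 0, 0); (1, 1, 1, 0, 0))


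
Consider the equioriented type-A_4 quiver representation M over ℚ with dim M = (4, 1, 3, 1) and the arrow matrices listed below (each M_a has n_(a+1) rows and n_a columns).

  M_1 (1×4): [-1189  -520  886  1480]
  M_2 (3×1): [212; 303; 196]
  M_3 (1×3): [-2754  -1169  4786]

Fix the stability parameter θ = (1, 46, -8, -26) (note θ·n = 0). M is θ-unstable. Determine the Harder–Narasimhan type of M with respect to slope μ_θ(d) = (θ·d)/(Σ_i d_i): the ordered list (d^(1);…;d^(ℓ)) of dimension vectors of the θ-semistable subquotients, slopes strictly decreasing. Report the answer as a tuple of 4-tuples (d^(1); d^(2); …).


Via rank(M_{q-1}∘⋯∘M_p): M ≅ I[1,1]^3, I[1,4], I[3,3]^2.
μ_θ-semistable layers: μ^(1)=4; μ^(2)=1; μ^(3)=-8

((0, 1, 1, 1); (4, 0, 0, 0); (0, 0, 2, 0))


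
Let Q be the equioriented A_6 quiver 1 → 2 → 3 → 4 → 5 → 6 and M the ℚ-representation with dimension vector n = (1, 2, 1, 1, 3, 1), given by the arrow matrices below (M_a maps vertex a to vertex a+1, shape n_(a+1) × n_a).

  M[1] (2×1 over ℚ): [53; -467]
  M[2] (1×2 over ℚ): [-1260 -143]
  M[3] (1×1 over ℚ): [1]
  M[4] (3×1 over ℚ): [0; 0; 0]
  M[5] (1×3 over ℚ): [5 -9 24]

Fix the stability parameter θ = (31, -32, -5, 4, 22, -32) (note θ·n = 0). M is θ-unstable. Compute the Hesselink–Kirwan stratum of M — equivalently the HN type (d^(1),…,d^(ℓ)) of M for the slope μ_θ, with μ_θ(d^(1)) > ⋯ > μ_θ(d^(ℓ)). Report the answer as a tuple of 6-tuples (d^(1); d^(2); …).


Via rank(M_{q-1}∘⋯∘M_p): M ≅ I[1,4], I[2,2], I[5,5]^2, I[5,6].
μ_θ-semistable layers: μ^(1)=22; μ^(2)=4; μ^(3)=-2; μ^(4)=-5; μ^(5)=-32

((0, 0, 0, 0, 2, 0); (0, 0, 0, 1, 0, 0); (1, 1, 1, 0, 0, 0); (0, 0, 0, 0, 1, 1); (0, 1, 0, 0, 0, 0))


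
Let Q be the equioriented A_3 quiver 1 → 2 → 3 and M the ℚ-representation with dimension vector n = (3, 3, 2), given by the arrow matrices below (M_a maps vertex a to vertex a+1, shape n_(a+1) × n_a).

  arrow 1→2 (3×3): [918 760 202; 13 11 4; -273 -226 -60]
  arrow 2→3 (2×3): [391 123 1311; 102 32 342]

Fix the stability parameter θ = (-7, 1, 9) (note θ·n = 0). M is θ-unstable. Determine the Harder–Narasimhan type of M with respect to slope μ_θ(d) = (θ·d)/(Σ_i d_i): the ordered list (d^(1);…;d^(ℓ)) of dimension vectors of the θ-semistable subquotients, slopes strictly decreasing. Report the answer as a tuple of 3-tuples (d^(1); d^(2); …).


Barcode: M ≅ I[1,2], I[1,3]^2. HN layers by μ_θ (3 steps, strictly decreasing):
  μ^(1)=9; μ^(2)=1; μ^(3)=-7

((0, 0, 2); (0, 3, 0); (3, 0, 0))


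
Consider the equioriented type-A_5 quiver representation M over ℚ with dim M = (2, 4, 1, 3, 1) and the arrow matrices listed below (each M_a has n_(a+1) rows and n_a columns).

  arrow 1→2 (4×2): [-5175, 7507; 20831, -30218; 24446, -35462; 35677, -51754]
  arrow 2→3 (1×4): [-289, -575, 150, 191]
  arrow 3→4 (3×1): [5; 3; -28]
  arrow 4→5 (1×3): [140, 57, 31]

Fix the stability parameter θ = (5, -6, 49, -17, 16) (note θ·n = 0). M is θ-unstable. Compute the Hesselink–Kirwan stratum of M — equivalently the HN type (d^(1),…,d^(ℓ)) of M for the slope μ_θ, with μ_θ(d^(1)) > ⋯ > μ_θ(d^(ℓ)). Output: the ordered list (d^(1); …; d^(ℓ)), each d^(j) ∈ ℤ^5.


Interval decomposition of M: I[1,2], I[1,5], I[2,2]^2, I[4,4]^2.
HN type (ℓ=4): μ^(1)=16; μ^(2)=-1/2; μ^(3)=-6; μ^(4)=-17

((0, 0, 1, 1, 1); (2, 2, 0, 0, 0); (0, 2, 0, 0, 0); (0, 0, 0, 2, 0))


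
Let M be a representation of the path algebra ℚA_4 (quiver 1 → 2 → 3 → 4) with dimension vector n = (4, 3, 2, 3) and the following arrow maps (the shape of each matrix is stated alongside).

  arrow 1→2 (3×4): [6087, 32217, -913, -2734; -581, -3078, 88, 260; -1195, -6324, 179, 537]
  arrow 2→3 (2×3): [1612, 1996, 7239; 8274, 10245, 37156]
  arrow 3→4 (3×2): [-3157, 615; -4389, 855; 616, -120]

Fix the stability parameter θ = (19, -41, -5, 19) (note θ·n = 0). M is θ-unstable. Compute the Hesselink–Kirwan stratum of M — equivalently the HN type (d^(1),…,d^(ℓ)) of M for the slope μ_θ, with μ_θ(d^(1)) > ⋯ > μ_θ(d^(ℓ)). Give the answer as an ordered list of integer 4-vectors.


Barcode: M ≅ I[1,1], I[1,2], I[1,3], I[1,4], I[4,4]^2. HN layers by μ_θ (3 steps, strictly decreasing):
  μ^(1)=19; μ^(2)=-5; μ^(3)=-11

((1, 0, 0, 3); (0, 0, 2, 0); (3, 3, 0, 0))


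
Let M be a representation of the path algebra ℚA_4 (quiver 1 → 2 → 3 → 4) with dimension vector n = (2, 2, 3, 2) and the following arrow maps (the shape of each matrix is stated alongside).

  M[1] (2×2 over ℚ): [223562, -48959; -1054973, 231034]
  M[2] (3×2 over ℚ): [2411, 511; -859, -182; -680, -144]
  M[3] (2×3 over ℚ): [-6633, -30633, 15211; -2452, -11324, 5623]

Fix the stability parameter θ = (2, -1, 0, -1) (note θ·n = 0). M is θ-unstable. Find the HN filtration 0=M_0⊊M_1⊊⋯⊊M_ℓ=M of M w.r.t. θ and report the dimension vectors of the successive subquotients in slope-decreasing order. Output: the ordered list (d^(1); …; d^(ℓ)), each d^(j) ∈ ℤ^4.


Via rank(M_{q-1}∘⋯∘M_p): M ≅ I[1,3], I[1,4], I[3,4].
μ_θ-semistable layers: μ^(1)=1/3; μ^(2)=0; μ^(3)=-1/2

((1, 1, 1, 0); (1, 1, 1, 1); (0, 0, 1, 1))


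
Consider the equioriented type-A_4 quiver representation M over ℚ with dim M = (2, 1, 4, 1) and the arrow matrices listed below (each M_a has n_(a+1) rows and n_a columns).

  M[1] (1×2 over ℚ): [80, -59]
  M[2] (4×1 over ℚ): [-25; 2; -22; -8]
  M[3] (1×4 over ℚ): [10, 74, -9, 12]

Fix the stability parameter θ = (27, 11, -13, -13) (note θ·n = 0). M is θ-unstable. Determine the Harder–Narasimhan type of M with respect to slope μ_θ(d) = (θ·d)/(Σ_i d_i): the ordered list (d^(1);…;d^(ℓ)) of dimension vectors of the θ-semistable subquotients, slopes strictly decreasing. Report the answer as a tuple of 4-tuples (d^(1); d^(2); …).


Barcode: M ≅ I[1,1], I[1,3], I[3,3]^2, I[3,4]. HN layers by μ_θ (3 steps, strictly decreasing):
  μ^(1)=27; μ^(2)=25/3; μ^(3)=-13

((1, 0, 0, 0); (1, 1, 1, 0); (0, 0, 3, 1))


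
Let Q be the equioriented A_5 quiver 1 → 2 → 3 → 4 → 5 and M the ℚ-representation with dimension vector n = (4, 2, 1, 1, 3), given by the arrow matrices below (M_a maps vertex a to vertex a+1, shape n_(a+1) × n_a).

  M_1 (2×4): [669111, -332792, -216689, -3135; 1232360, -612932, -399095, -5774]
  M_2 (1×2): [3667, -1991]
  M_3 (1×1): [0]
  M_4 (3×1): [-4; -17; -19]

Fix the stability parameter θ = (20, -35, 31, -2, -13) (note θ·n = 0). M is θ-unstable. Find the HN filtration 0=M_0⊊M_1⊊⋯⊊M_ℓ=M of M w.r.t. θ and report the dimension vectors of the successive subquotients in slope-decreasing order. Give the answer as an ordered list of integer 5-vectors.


Barcode: M ≅ I[1,1]^2, I[1,2], I[1,3], I[4,5], I[5,5]^2. HN layers by μ_θ (4 steps, strictly decreasing):
  μ^(1)=31; μ^(2)=20; μ^(3)=-15/2; μ^(4)=-13

((0, 0, 1, 0, 0); (2, 0, 0, 0, 0); (2, 2, 0, 1, 1); (0, 0, 0, 0, 2))


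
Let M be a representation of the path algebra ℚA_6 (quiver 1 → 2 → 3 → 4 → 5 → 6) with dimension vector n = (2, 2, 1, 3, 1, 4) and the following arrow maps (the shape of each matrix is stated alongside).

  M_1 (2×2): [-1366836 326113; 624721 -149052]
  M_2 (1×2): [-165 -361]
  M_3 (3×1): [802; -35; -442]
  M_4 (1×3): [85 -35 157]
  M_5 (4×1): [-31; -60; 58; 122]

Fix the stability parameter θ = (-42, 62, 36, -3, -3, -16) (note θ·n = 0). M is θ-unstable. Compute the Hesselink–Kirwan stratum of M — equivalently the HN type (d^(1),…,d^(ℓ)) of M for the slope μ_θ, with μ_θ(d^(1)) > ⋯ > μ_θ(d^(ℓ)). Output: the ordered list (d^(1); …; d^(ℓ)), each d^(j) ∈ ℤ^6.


Interval decomposition of M: I[1,2], I[1,6], I[4,4]^2, I[6,6]^3.
HN type (ℓ=5): μ^(1)=62; μ^(2)=76/5; μ^(3)=-3; μ^(4)=-16; μ^(5)=-42

((0, 1, 0, 0, 0, 0); (0, 1, 1, 1, 1, 1); (0, 0, 0, 2, 0, 0); (0, 0, 0, 0, 0, 3); (2, 0, 0, 0, 0, 0))


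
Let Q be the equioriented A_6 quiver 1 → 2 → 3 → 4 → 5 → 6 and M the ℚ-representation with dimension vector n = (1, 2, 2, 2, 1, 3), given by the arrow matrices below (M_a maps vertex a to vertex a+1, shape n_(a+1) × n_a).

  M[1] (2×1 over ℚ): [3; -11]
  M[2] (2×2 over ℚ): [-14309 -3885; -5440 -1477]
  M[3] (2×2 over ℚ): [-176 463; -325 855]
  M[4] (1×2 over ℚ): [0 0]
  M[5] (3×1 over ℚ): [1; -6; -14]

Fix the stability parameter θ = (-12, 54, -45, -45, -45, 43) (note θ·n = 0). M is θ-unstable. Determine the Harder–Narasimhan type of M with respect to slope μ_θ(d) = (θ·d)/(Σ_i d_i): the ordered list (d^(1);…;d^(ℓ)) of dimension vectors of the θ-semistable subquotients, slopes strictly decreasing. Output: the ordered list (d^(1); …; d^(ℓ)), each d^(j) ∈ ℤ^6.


Via rank(M_{q-1}∘⋯∘M_p): M ≅ I[1,4], I[2,4], I[5,6], I[6,6]^2.
μ_θ-semistable layers: μ^(1)=43; μ^(2)=-12; μ^(3)=-45

((0, 0, 0, 0, 0, 3); (1, 2, 2, 2, 0, 0); (0, 0, 0, 0, 1, 0))


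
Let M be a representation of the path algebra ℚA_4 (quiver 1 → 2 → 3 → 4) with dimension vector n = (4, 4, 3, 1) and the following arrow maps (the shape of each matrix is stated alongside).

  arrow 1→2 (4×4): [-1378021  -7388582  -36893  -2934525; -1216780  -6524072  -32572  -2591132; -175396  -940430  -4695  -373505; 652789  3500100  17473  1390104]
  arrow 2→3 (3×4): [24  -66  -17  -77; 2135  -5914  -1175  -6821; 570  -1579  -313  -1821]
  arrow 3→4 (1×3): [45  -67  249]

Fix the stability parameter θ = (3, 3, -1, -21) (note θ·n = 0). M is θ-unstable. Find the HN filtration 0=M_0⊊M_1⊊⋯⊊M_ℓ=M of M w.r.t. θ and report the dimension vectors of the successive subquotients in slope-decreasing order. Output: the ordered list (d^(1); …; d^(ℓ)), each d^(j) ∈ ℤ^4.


Interval decomposition of M: I[1,2], I[1,3]^2, I[1,4].
HN type (ℓ=3): μ^(1)=3; μ^(2)=5/3; μ^(3)=-4

((1, 1, 0, 0); (2, 2, 2, 0); (1, 1, 1, 1))


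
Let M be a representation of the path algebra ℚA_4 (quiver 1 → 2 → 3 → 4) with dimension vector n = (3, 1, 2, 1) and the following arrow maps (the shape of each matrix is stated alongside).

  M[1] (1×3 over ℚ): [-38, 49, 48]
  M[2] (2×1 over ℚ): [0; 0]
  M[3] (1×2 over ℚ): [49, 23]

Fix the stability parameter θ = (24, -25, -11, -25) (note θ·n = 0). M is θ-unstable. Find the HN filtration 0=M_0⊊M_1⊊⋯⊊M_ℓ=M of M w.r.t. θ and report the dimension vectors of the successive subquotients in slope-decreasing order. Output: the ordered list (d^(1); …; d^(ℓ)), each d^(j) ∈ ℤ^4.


Interval decomposition of M: I[1,1]^2, I[1,2], I[3,3], I[3,4].
HN type (ℓ=4): μ^(1)=24; μ^(2)=-1/2; μ^(3)=-11; μ^(4)=-18

((2, 0, 0, 0); (1, 1, 0, 0); (0, 0, 1, 0); (0, 0, 1, 1))


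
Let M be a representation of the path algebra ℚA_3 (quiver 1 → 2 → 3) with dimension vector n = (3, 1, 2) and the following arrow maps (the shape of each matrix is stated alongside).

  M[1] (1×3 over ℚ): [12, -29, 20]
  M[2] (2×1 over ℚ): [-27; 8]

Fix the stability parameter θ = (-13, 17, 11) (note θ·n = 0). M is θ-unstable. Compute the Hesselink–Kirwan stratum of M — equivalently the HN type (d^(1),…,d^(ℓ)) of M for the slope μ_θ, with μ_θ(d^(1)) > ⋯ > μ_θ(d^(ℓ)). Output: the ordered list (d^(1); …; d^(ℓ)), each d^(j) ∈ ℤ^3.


Interval decomposition of M: I[1,1]^2, I[1,3], I[3,3].
HN type (ℓ=3): μ^(1)=14; μ^(2)=11; μ^(3)=-13

((0, 1, 1); (0, 0, 1); (3, 0, 0))


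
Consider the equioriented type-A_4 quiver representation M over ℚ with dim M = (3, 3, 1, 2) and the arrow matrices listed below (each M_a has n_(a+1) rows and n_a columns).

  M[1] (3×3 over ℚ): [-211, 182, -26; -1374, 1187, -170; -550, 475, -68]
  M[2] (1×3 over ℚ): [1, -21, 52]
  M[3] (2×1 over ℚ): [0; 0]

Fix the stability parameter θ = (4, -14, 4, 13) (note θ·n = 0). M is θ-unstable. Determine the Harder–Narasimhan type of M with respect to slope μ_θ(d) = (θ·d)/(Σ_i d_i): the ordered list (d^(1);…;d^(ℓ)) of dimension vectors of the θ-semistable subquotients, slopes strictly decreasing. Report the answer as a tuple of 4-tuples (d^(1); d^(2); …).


Interval decomposition of M: I[1,2]^2, I[1,3], I[4,4]^2.
HN type (ℓ=3): μ^(1)=13; μ^(2)=4; μ^(3)=-5

((0, 0, 0, 2); (0, 0, 1, 0); (3, 3, 0, 0))


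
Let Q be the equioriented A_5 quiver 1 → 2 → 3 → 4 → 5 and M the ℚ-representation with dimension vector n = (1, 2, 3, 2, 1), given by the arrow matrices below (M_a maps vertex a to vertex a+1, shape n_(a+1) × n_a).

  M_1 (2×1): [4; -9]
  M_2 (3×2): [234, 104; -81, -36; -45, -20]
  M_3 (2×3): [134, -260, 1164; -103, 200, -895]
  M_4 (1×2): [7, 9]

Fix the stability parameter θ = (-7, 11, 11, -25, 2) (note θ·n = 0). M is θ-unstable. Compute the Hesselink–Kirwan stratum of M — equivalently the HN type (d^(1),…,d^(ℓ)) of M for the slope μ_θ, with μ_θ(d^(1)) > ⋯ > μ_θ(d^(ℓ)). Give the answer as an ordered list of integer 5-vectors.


Interval decomposition of M: I[1,2], I[2,5], I[3,3], I[3,4].
HN type (ℓ=4): μ^(1)=11; μ^(2)=2; μ^(3)=-1; μ^(4)=-7

((0, 1, 1, 0, 0); (0, 0, 0, 0, 1); (0, 1, 1, 1, 0); (1, 0, 1, 1, 0))


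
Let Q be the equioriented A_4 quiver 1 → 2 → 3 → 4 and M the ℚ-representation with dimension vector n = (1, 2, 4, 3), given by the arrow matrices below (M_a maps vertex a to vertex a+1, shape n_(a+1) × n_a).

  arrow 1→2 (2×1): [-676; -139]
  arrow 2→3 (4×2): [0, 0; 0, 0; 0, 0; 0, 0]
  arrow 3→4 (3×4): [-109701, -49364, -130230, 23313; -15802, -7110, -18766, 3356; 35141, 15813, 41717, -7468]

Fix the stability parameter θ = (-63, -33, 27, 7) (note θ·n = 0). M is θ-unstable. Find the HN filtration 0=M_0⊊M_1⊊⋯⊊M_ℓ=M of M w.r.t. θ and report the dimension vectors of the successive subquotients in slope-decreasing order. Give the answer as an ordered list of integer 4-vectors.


Via rank(M_{q-1}∘⋯∘M_p): M ≅ I[1,2], I[2,2], I[3,3]^2, I[3,4]^2, I[4,4].
μ_θ-semistable layers: μ^(1)=27; μ^(2)=17; μ^(3)=7; μ^(4)=-33; μ^(5)=-63

((0, 0, 2, 0); (0, 0, 2, 2); (0, 0, 0, 1); (0, 2, 0, 0); (1, 0, 0, 0))


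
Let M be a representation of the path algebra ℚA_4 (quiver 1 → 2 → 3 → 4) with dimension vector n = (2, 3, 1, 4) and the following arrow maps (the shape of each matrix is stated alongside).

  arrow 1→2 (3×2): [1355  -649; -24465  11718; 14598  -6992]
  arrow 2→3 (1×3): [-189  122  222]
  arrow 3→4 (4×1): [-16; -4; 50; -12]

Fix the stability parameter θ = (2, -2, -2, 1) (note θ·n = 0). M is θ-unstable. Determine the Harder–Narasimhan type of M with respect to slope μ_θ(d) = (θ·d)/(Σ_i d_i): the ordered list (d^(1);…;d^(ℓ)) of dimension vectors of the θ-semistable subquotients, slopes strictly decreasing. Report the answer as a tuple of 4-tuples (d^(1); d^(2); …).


Interval decomposition of M: I[1,2], I[1,4], I[2,2], I[4,4]^3.
HN type (ℓ=4): μ^(1)=1; μ^(2)=0; μ^(3)=-2/3; μ^(4)=-2

((0, 0, 0, 4); (1, 1, 0, 0); (1, 1, 1, 0); (0, 1, 0, 0))


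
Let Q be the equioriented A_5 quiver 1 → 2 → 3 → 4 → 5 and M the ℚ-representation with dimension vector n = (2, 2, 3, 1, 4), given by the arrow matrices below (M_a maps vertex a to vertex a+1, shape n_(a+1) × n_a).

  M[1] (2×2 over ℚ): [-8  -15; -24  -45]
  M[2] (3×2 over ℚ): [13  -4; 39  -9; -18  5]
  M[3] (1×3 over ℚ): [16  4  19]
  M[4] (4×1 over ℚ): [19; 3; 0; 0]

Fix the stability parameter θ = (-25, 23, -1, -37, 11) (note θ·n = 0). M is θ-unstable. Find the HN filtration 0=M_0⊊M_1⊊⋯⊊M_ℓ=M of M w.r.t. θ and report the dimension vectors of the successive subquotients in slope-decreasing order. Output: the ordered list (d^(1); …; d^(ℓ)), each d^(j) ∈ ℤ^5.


Barcode: M ≅ I[1,1], I[1,5], I[2,3], I[3,3], I[5,5]^3. HN layers by μ_θ (4 steps, strictly decreasing):
  μ^(1)=11; μ^(2)=-1; μ^(3)=-5; μ^(4)=-25

((0, 1, 1, 0, 4); (0, 0, 1, 0, 0); (0, 1, 1, 1, 0); (2, 0, 0, 0, 0))


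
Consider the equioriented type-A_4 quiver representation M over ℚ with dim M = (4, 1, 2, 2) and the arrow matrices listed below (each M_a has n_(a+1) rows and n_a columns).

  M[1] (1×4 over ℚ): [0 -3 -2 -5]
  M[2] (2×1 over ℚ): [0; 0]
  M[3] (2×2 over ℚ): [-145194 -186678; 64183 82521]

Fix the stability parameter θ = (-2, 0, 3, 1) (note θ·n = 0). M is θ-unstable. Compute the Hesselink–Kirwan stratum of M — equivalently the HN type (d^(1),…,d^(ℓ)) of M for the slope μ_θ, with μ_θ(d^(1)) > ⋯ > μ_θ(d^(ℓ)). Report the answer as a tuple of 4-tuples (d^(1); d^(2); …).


Interval decomposition of M: I[1,1]^3, I[1,2], I[3,3], I[3,4], I[4,4].
HN type (ℓ=5): μ^(1)=3; μ^(2)=2; μ^(3)=1; μ^(4)=0; μ^(5)=-2

((0, 0, 1, 0); (0, 0, 1, 1); (0, 0, 0, 1); (0, 1, 0, 0); (4, 0, 0, 0))


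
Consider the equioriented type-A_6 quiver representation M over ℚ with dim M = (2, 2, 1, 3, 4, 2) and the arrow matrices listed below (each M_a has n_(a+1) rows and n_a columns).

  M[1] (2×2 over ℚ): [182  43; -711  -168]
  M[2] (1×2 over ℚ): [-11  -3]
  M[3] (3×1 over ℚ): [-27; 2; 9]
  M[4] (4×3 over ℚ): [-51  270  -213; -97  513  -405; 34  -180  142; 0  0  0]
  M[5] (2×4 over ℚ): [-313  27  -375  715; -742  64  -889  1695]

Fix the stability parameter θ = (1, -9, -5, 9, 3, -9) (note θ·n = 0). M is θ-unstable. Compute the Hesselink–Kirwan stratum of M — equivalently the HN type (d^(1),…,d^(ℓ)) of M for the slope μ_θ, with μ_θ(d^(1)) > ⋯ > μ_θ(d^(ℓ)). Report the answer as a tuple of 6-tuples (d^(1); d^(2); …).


Barcode: M ≅ I[1,2], I[1,4], I[4,5], I[4,6], I[5,5], I[5,6]. HN layers by μ_θ (7 steps, strictly decreasing):
  μ^(1)=9; μ^(2)=6; μ^(3)=3; μ^(4)=1; μ^(5)=-3; μ^(6)=-4; μ^(7)=-13/3

((0, 0, 0, 1, 0, 0); (0, 0, 0, 1, 1, 0); (0, 0, 0, 0, 1, 0); (0, 0, 0, 1, 1, 1); (0, 0, 0, 0, 1, 1); (1, 1, 0, 0, 0, 0); (1, 1, 1, 0, 0, 0))


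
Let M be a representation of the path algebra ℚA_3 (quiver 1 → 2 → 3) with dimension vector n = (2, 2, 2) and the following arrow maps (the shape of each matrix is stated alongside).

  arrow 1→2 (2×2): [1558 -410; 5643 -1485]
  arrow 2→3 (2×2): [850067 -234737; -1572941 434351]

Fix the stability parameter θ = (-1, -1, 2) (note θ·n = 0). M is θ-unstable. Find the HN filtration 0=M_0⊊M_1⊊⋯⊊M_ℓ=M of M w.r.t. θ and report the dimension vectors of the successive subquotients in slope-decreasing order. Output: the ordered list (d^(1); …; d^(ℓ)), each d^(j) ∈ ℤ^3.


Via rank(M_{q-1}∘⋯∘M_p): M ≅ I[1,1], I[1,3], I[2,2], I[3,3].
μ_θ-semistable layers: μ^(1)=2; μ^(2)=-1

((0, 0, 2); (2, 2, 0))


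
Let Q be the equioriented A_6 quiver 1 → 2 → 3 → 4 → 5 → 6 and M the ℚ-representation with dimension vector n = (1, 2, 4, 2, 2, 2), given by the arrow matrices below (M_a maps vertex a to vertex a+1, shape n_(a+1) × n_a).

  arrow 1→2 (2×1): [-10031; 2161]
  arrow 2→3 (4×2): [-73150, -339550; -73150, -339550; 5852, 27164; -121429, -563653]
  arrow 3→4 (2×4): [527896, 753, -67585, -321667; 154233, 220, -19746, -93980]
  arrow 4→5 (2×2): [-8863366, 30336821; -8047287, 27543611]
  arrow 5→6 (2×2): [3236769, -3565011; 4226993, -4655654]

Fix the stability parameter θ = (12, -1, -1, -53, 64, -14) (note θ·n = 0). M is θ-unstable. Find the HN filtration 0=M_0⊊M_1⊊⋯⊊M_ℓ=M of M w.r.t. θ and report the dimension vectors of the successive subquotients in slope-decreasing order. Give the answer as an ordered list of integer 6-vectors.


Via rank(M_{q-1}∘⋯∘M_p): M ≅ I[1,6], I[2,2], I[3,3]^2, I[3,6].
μ_θ-semistable layers: μ^(1)=25; μ^(2)=-1; μ^(3)=-43/4; μ^(4)=-27

((0, 0, 0, 0, 2, 2); (0, 1, 2, 0, 0, 0); (1, 1, 1, 1, 0, 0); (0, 0, 1, 1, 0, 0))


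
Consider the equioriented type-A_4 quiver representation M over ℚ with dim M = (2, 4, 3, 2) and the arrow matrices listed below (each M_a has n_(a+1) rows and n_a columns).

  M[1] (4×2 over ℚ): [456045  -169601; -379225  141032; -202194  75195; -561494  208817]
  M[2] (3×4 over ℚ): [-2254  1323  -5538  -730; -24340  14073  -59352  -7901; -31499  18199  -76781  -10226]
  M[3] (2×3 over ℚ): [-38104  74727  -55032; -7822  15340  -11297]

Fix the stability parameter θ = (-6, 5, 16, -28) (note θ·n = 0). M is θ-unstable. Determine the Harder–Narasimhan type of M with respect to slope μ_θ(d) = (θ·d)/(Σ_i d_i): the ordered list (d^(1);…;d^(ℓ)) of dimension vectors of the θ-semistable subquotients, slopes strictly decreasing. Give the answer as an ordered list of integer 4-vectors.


Barcode: M ≅ I[1,3], I[1,4], I[2,2], I[2,4]. HN layers by μ_θ (4 steps, strictly decreasing):
  μ^(1)=16; μ^(2)=5; μ^(3)=-7/3; μ^(4)=-6

((0, 0, 1, 0); (0, 2, 0, 0); (0, 2, 2, 2); (2, 0, 0, 0))


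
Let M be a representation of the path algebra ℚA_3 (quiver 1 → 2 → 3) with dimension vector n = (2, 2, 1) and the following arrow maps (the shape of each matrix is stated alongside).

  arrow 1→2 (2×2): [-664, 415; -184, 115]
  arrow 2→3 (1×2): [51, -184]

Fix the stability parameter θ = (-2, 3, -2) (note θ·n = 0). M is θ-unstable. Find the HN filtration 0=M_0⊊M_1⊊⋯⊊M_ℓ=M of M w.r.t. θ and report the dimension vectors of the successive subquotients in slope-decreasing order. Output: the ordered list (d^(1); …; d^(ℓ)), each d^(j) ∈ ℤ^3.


Barcode: M ≅ I[1,1], I[1,3], I[2,2]. HN layers by μ_θ (3 steps, strictly decreasing):
  μ^(1)=3; μ^(2)=1/2; μ^(3)=-2

((0, 1, 0); (0, 1, 1); (2, 0, 0))


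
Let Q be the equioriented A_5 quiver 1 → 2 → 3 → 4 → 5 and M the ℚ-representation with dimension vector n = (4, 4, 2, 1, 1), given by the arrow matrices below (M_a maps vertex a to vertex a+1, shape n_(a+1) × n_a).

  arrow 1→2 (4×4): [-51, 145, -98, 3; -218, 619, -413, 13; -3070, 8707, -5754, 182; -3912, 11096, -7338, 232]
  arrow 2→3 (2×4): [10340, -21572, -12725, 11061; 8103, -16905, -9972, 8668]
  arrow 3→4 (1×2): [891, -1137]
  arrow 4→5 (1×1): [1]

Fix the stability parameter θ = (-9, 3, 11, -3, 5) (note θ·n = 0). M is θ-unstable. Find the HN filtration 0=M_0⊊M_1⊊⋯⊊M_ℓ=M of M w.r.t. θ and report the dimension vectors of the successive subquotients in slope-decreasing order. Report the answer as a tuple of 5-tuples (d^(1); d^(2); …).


Barcode: M ≅ I[1,2]^2, I[1,3], I[1,5]. HN layers by μ_θ (5 steps, strictly decreasing):
  μ^(1)=11; μ^(2)=5; μ^(3)=4; μ^(4)=3; μ^(5)=-9

((0, 0, 1, 0, 0); (0, 0, 0, 0, 1); (0, 0, 1, 1, 0); (0, 4, 0, 0, 0); (4, 0, 0, 0, 0))


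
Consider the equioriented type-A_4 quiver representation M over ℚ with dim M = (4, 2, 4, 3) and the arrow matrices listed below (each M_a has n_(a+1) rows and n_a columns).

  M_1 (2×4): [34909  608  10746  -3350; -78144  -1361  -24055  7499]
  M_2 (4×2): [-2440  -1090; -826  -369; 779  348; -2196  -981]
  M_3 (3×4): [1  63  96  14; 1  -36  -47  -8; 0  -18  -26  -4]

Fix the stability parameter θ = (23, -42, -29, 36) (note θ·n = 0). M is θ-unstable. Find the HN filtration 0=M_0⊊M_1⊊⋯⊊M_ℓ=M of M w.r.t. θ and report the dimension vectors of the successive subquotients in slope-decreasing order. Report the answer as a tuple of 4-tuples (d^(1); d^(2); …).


Barcode: M ≅ I[1,1]^2, I[1,4]^2, I[3,3]^2, I[4,4]. HN layers by μ_θ (4 steps, strictly decreasing):
  μ^(1)=36; μ^(2)=23; μ^(3)=-16; μ^(4)=-29

((0, 0, 0, 3); (2, 0, 0, 0); (2, 2, 2, 0); (0, 0, 2, 0))


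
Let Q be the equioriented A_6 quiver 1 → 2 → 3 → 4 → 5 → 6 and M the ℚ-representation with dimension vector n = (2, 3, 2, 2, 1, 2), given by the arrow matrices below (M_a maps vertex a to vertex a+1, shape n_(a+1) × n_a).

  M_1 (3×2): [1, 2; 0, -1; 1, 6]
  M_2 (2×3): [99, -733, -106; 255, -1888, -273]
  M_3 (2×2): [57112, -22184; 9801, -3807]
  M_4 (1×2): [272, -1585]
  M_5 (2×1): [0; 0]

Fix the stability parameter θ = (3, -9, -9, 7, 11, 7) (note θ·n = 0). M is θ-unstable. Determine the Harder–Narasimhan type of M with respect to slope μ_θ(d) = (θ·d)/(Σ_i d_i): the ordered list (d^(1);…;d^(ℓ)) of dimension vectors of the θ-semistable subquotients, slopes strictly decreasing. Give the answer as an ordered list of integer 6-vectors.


Via rank(M_{q-1}∘⋯∘M_p): M ≅ I[1,3], I[1,5], I[2,2], I[4,4], I[6,6]^2.
μ_θ-semistable layers: μ^(1)=11; μ^(2)=7; μ^(3)=-5; μ^(4)=-9

((0, 0, 0, 0, 1, 0); (0, 0, 0, 2, 0, 2); (2, 2, 2, 0, 0, 0); (0, 1, 0, 0, 0, 0))


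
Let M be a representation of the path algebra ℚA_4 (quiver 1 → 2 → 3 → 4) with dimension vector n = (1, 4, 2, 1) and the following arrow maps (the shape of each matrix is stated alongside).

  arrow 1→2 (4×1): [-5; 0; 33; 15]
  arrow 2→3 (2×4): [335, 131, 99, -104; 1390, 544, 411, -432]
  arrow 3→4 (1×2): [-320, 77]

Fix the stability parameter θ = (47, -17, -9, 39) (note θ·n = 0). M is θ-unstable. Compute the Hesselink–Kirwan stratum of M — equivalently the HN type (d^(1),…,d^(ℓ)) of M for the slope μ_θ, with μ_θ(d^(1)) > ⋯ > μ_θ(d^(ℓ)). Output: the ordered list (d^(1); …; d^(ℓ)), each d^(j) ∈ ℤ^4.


Barcode: M ≅ I[1,4], I[2,2]^2, I[2,3]. HN layers by μ_θ (4 steps, strictly decreasing):
  μ^(1)=39; μ^(2)=7; μ^(3)=-9; μ^(4)=-17

((0, 0, 0, 1); (1, 1, 1, 0); (0, 0, 1, 0); (0, 3, 0, 0))


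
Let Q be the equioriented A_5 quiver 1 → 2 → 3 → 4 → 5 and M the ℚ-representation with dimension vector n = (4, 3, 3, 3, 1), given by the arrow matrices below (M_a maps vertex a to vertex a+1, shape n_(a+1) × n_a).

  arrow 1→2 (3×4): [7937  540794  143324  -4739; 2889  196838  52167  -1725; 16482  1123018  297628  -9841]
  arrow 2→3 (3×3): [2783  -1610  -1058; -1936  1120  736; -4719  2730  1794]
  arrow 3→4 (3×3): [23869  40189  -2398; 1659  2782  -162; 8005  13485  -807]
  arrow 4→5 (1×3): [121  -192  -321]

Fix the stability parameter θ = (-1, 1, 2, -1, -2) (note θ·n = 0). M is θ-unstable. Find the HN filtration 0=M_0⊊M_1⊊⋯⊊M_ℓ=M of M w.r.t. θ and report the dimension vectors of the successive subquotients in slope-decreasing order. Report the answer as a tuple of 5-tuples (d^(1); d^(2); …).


Barcode: M ≅ I[1,1], I[1,2]^2, I[1,5], I[3,4]^2. HN layers by μ_θ (4 steps, strictly decreasing):
  μ^(1)=1; μ^(2)=1/2; μ^(3)=0; μ^(4)=-1

((0, 2, 0, 0, 0); (0, 0, 2, 2, 0); (0, 1, 1, 1, 1); (4, 0, 0, 0, 0))


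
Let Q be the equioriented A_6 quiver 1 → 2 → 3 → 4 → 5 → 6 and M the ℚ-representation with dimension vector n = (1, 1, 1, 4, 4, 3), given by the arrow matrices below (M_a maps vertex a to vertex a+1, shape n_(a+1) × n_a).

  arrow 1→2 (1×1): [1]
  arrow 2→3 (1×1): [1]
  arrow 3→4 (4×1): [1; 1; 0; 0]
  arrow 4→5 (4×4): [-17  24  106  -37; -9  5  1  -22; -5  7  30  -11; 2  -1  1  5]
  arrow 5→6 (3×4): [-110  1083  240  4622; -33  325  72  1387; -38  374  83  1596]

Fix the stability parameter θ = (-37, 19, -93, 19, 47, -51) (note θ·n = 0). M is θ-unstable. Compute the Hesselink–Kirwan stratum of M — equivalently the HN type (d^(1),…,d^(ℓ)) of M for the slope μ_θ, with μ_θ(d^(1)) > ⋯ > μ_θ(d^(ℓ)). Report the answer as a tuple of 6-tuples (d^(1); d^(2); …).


Barcode: M ≅ I[1,5], I[4,6]^3. HN layers by μ_θ (4 steps, strictly decreasing):
  μ^(1)=47; μ^(2)=19; μ^(3)=5; μ^(4)=-37

((0, 0, 0, 0, 1, 0); (0, 0, 0, 1, 0, 0); (0, 0, 0, 3, 3, 3); (1, 1, 1, 0, 0, 0))


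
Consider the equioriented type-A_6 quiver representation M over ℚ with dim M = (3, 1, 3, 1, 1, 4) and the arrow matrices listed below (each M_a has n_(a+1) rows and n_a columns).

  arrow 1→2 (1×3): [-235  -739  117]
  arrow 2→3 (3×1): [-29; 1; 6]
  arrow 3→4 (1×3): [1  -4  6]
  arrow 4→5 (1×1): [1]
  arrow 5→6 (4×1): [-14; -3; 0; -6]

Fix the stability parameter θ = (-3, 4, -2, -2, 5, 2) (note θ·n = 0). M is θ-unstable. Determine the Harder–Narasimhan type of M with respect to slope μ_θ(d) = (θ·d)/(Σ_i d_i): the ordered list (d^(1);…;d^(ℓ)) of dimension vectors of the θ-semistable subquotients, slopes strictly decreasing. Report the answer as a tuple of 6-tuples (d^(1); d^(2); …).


Barcode: M ≅ I[1,1]^2, I[1,6], I[3,3]^2, I[6,6]^3. HN layers by μ_θ (5 steps, strictly decreasing):
  μ^(1)=7/2; μ^(2)=2; μ^(3)=0; μ^(4)=-2; μ^(5)=-3

((0, 0, 0, 0, 1, 1); (0, 0, 0, 0, 0, 3); (0, 1, 1, 1, 0, 0); (0, 0, 2, 0, 0, 0); (3, 0, 0, 0, 0, 0))


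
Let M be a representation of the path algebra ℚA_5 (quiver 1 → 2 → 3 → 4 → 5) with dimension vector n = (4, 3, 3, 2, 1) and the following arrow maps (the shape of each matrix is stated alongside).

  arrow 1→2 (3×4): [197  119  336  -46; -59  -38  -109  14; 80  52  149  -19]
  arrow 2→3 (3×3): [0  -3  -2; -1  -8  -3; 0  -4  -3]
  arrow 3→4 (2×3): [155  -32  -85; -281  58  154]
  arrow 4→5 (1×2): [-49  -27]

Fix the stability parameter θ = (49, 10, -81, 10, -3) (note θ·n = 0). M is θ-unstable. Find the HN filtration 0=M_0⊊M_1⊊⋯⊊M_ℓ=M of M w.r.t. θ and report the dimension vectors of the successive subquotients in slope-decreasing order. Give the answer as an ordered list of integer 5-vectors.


Via rank(M_{q-1}∘⋯∘M_p): M ≅ I[1,1], I[1,3], I[1,4], I[1,5].
μ_θ-semistable layers: μ^(1)=49; μ^(2)=10; μ^(3)=7/2; μ^(4)=-22/3

((1, 0, 0, 0, 0); (0, 0, 0, 1, 0); (0, 0, 0, 1, 1); (3, 3, 3, 0, 0))


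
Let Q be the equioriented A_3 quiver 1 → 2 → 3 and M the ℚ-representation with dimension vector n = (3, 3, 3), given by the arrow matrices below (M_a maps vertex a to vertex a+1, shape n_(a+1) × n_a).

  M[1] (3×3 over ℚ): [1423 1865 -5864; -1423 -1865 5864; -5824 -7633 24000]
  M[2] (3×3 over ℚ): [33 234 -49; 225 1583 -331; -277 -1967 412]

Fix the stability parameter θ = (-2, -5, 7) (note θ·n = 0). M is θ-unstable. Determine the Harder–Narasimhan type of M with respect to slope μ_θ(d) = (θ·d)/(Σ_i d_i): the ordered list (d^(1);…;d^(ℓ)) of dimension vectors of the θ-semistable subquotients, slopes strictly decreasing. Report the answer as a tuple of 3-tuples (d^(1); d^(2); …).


Via rank(M_{q-1}∘⋯∘M_p): M ≅ I[1,1], I[1,3]^2, I[2,3].
μ_θ-semistable layers: μ^(1)=7; μ^(2)=-2; μ^(3)=-7/2; μ^(4)=-5

((0, 0, 3); (1, 0, 0); (2, 2, 0); (0, 1, 0))


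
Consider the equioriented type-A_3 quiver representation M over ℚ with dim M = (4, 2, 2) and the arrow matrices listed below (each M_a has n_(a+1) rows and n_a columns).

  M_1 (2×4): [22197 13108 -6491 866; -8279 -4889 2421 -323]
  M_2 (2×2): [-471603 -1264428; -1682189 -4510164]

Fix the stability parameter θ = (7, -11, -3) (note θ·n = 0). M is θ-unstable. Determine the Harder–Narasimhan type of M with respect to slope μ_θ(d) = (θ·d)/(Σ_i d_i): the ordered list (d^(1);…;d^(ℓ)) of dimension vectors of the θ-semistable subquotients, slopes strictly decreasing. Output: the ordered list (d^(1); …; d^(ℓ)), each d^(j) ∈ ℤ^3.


Via rank(M_{q-1}∘⋯∘M_p): M ≅ I[1,1]^2, I[1,2], I[1,3], I[3,3].
μ_θ-semistable layers: μ^(1)=7; μ^(2)=-2; μ^(3)=-7/3; μ^(4)=-3

((2, 0, 0); (1, 1, 0); (1, 1, 1); (0, 0, 1))


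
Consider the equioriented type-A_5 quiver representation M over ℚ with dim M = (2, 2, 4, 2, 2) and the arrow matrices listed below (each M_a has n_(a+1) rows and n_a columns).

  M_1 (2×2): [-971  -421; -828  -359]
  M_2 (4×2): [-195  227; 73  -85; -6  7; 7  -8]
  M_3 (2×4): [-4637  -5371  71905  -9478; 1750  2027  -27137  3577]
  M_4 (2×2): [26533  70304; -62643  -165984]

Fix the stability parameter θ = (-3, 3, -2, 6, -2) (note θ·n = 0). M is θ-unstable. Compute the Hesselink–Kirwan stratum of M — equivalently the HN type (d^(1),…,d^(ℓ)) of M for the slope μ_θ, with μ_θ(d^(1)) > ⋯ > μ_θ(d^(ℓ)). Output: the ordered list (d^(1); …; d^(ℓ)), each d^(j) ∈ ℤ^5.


Barcode: M ≅ I[1,4], I[1,5], I[3,3]^2, I[5,5]. HN layers by μ_θ (5 steps, strictly decreasing):
  μ^(1)=6; μ^(2)=2; μ^(3)=1/2; μ^(4)=-2; μ^(5)=-3

((0, 0, 0, 1, 0); (0, 0, 0, 1, 1); (0, 2, 2, 0, 0); (0, 0, 2, 0, 1); (2, 0, 0, 0, 0))


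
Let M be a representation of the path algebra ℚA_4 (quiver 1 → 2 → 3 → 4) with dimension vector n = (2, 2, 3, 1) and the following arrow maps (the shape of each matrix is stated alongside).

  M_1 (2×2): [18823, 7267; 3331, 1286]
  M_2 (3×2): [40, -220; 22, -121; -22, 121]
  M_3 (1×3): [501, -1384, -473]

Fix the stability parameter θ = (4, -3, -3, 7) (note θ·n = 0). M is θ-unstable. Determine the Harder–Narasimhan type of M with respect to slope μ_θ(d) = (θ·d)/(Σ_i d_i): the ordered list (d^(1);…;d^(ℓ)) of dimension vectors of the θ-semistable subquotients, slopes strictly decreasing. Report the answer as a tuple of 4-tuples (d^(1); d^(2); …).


Barcode: M ≅ I[1,2], I[1,4], I[3,3]^2. HN layers by μ_θ (4 steps, strictly decreasing):
  μ^(1)=7; μ^(2)=1/2; μ^(3)=-2/3; μ^(4)=-3

((0, 0, 0, 1); (1, 1, 0, 0); (1, 1, 1, 0); (0, 0, 2, 0))


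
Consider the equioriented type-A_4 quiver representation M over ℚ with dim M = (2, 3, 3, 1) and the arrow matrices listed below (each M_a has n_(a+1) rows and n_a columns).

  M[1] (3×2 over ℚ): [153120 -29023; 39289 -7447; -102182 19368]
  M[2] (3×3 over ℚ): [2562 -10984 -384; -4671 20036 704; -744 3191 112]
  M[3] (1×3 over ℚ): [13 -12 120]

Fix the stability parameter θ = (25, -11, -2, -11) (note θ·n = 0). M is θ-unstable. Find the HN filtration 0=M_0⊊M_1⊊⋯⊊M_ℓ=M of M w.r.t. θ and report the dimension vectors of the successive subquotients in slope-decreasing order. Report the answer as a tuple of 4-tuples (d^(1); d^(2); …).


Via rank(M_{q-1}∘⋯∘M_p): M ≅ I[1,3], I[1,4], I[2,2], I[3,3].
μ_θ-semistable layers: μ^(1)=4; μ^(2)=1/4; μ^(3)=-2; μ^(4)=-11

((1, 1, 1, 0); (1, 1, 1, 1); (0, 0, 1, 0); (0, 1, 0, 0))


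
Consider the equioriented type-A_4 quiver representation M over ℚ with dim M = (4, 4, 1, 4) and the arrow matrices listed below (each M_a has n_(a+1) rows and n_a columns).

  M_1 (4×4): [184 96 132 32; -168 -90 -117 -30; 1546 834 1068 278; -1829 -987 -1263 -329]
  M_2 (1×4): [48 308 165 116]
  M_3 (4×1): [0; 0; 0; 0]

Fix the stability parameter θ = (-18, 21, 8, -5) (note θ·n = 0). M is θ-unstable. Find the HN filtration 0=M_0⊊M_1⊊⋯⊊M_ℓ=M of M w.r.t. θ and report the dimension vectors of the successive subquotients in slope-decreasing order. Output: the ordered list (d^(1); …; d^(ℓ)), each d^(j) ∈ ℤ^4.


Via rank(M_{q-1}∘⋯∘M_p): M ≅ I[1,1]^2, I[1,2], I[1,3], I[2,2]^2, I[4,4]^4.
μ_θ-semistable layers: μ^(1)=21; μ^(2)=29/2; μ^(3)=-5; μ^(4)=-18

((0, 3, 0, 0); (0, 1, 1, 0); (0, 0, 0, 4); (4, 0, 0, 0))


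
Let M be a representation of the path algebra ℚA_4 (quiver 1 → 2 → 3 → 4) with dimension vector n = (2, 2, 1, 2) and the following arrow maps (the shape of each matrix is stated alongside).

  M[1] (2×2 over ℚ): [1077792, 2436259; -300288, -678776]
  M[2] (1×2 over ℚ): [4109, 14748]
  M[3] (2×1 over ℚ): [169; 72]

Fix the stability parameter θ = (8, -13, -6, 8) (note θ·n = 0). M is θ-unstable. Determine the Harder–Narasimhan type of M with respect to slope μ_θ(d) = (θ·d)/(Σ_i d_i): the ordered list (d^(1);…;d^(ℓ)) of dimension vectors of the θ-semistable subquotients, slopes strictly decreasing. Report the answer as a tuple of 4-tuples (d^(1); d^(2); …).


Interval decomposition of M: I[1,1], I[1,4], I[2,2], I[4,4].
HN type (ℓ=3): μ^(1)=8; μ^(2)=-11/3; μ^(3)=-13

((1, 0, 0, 2); (1, 1, 1, 0); (0, 1, 0, 0))


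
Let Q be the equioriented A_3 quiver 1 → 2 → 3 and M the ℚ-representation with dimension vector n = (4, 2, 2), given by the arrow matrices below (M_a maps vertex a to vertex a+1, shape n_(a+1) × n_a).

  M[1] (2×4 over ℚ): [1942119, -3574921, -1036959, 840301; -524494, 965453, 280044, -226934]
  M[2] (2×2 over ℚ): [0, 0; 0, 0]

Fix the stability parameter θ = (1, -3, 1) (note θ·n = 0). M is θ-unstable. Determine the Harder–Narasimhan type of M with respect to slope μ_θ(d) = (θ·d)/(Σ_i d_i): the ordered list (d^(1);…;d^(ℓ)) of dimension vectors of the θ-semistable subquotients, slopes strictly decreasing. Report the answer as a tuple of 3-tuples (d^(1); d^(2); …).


Via rank(M_{q-1}∘⋯∘M_p): M ≅ I[1,1]^2, I[1,2]^2, I[3,3]^2.
μ_θ-semistable layers: μ^(1)=1; μ^(2)=-1

((2, 0, 2); (2, 2, 0))
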